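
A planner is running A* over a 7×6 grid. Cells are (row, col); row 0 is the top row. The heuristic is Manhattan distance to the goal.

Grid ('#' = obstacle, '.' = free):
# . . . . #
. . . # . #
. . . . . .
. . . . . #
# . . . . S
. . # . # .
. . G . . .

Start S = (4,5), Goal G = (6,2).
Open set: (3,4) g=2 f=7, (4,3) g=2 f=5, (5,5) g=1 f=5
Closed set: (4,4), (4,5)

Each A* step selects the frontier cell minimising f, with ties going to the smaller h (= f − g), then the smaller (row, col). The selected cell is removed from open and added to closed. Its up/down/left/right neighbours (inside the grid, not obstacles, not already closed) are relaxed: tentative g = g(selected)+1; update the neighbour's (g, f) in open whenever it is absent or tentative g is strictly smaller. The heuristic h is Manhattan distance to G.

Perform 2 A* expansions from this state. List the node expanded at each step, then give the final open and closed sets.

step 1: expand (4,3) (f=5, h=3) → closed; open now [(3,3) g=3 f=7, (3,4) g=2 f=7, (4,2) g=3 f=5, (5,3) g=3 f=5, (5,5) g=1 f=5]
step 2: expand (4,2) (f=5, h=2) → closed; open now [(3,2) g=4 f=7, (3,3) g=3 f=7, (3,4) g=2 f=7, (4,1) g=4 f=7, (5,3) g=3 f=5, (5,5) g=1 f=5]

order=[(4,3) → (4,2)]; open=[(3,2) g=4 f=7, (3,3) g=3 f=7, (3,4) g=2 f=7, (4,1) g=4 f=7, (5,3) g=3 f=5, (5,5) g=1 f=5]; closed=[(4,2), (4,3), (4,4), (4,5)]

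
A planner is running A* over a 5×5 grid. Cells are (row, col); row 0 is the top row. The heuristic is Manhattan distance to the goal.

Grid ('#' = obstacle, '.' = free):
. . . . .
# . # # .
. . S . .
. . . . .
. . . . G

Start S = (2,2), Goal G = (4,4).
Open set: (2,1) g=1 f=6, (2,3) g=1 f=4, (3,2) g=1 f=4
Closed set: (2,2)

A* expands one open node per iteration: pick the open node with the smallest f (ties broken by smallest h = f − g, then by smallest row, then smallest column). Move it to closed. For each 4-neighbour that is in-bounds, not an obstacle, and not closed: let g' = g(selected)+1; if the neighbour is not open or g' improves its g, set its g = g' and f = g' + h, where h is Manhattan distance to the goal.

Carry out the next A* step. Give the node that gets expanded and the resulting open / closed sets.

step 1: expand (2,3) (f=4, h=3) → closed; open now [(2,1) g=1 f=6, (2,4) g=2 f=4, (3,2) g=1 f=4, (3,3) g=2 f=4]

expanded=(2,3); open=[(2,1) g=1 f=6, (2,4) g=2 f=4, (3,2) g=1 f=4, (3,3) g=2 f=4]; closed=[(2,2), (2,3)]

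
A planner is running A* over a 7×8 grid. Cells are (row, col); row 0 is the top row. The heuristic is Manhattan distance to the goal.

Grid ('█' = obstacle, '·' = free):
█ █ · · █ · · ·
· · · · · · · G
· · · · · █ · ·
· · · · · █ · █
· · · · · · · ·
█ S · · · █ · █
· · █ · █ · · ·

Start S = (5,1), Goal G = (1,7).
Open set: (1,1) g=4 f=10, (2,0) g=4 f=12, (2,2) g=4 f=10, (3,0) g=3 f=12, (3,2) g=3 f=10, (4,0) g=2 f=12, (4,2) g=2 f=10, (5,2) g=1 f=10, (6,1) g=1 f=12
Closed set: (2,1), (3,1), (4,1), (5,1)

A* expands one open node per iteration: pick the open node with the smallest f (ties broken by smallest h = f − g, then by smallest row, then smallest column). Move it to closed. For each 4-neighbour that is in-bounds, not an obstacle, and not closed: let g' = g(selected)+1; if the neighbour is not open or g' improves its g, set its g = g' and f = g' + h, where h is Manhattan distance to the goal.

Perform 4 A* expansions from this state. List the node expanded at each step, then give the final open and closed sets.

order=[(1,1) → (1,2) → (1,3) → (1,4)]; open=[(0,2) g=6 f=12, (0,3) g=7 f=12, (1,0) g=5 f=12, (1,5) g=8 f=10, (2,0) g=4 f=12, (2,2) g=4 f=10, (2,3) g=7 f=12, (2,4) g=8 f=12, (3,0) g=3 f=12, (3,2) g=3 f=10, (4,0) g=2 f=12, (4,2) g=2 f=10, (5,2) g=1 f=10, (6,1) g=1 f=12]; closed=[(1,1), (1,2), (1,3), (1,4), (2,1), (3,1), (4,1), (5,1)]

step 1: expand (1,1) (f=10, h=6) → closed; open now [(1,0) g=5 f=12, (1,2) g=5 f=10, (2,0) g=4 f=12, (2,2) g=4 f=10, (3,0) g=3 f=12, (3,2) g=3 f=10, (4,0) g=2 f=12, (4,2) g=2 f=10, (5,2) g=1 f=10, (6,1) g=1 f=12]
step 2: expand (1,2) (f=10, h=5) → closed; open now [(0,2) g=6 f=12, (1,0) g=5 f=12, (1,3) g=6 f=10, (2,0) g=4 f=12, (2,2) g=4 f=10, (3,0) g=3 f=12, (3,2) g=3 f=10, (4,0) g=2 f=12, (4,2) g=2 f=10, (5,2) g=1 f=10, (6,1) g=1 f=12]
step 3: expand (1,3) (f=10, h=4) → closed; open now [(0,2) g=6 f=12, (0,3) g=7 f=12, (1,0) g=5 f=12, (1,4) g=7 f=10, (2,0) g=4 f=12, (2,2) g=4 f=10, (2,3) g=7 f=12, (3,0) g=3 f=12, (3,2) g=3 f=10, (4,0) g=2 f=12, (4,2) g=2 f=10, (5,2) g=1 f=10, (6,1) g=1 f=12]
step 4: expand (1,4) (f=10, h=3) → closed; open now [(0,2) g=6 f=12, (0,3) g=7 f=12, (1,0) g=5 f=12, (1,5) g=8 f=10, (2,0) g=4 f=12, (2,2) g=4 f=10, (2,3) g=7 f=12, (2,4) g=8 f=12, (3,0) g=3 f=12, (3,2) g=3 f=10, (4,0) g=2 f=12, (4,2) g=2 f=10, (5,2) g=1 f=10, (6,1) g=1 f=12]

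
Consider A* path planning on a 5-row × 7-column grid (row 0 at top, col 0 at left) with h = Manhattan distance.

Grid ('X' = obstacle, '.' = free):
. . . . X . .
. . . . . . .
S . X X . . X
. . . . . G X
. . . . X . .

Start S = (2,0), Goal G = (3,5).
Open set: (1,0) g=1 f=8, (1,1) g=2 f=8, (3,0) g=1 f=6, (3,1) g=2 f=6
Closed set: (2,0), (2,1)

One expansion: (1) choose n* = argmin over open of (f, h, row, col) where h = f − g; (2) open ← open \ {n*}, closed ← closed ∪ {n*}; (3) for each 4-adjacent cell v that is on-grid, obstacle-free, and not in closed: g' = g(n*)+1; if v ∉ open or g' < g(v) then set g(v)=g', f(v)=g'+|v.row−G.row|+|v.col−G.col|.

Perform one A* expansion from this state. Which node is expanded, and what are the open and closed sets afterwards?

step 1: expand (3,1) (f=6, h=4) → closed; open now [(1,0) g=1 f=8, (1,1) g=2 f=8, (3,0) g=1 f=6, (3,2) g=3 f=6, (4,1) g=3 f=8]

expanded=(3,1); open=[(1,0) g=1 f=8, (1,1) g=2 f=8, (3,0) g=1 f=6, (3,2) g=3 f=6, (4,1) g=3 f=8]; closed=[(2,0), (2,1), (3,1)]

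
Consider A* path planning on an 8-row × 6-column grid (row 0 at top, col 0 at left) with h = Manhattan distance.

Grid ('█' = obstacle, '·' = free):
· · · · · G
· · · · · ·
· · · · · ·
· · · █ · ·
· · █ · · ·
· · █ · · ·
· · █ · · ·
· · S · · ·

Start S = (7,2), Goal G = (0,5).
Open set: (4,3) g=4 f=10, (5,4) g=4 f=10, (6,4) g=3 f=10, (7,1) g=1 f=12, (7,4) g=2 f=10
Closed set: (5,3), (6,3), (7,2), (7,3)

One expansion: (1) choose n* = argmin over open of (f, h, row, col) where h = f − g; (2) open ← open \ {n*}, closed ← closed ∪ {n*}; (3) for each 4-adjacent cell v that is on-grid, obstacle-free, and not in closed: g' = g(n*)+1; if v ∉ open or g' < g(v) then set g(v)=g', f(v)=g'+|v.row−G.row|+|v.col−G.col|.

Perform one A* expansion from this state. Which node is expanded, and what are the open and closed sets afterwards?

expanded=(4,3); open=[(4,4) g=5 f=10, (5,4) g=4 f=10, (6,4) g=3 f=10, (7,1) g=1 f=12, (7,4) g=2 f=10]; closed=[(4,3), (5,3), (6,3), (7,2), (7,3)]

step 1: expand (4,3) (f=10, h=6) → closed; open now [(4,4) g=5 f=10, (5,4) g=4 f=10, (6,4) g=3 f=10, (7,1) g=1 f=12, (7,4) g=2 f=10]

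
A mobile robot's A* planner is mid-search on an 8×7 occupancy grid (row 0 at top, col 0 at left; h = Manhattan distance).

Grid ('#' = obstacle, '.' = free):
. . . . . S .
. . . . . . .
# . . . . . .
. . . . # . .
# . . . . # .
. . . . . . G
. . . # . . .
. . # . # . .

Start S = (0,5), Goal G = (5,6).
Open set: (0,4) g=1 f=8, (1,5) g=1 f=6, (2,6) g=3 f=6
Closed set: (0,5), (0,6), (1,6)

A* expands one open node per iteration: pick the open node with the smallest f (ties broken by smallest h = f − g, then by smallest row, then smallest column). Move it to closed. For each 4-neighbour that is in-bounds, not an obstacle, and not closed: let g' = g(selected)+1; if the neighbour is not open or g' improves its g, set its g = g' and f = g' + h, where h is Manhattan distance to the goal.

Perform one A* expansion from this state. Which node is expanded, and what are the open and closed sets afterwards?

step 1: expand (2,6) (f=6, h=3) → closed; open now [(0,4) g=1 f=8, (1,5) g=1 f=6, (2,5) g=4 f=8, (3,6) g=4 f=6]

expanded=(2,6); open=[(0,4) g=1 f=8, (1,5) g=1 f=6, (2,5) g=4 f=8, (3,6) g=4 f=6]; closed=[(0,5), (0,6), (1,6), (2,6)]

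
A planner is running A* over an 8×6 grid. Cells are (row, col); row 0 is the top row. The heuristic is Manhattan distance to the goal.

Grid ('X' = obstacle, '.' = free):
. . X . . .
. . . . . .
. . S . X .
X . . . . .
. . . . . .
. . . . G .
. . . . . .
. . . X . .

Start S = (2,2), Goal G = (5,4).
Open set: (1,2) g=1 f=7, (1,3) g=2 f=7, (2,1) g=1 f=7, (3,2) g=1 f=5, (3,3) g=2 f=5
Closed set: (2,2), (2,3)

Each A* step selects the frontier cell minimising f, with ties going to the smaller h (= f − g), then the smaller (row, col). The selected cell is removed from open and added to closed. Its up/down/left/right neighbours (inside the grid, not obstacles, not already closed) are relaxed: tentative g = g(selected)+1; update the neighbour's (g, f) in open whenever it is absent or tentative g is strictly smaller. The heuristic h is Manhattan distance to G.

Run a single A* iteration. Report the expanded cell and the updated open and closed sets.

expanded=(3,3); open=[(1,2) g=1 f=7, (1,3) g=2 f=7, (2,1) g=1 f=7, (3,2) g=1 f=5, (3,4) g=3 f=5, (4,3) g=3 f=5]; closed=[(2,2), (2,3), (3,3)]

step 1: expand (3,3) (f=5, h=3) → closed; open now [(1,2) g=1 f=7, (1,3) g=2 f=7, (2,1) g=1 f=7, (3,2) g=1 f=5, (3,4) g=3 f=5, (4,3) g=3 f=5]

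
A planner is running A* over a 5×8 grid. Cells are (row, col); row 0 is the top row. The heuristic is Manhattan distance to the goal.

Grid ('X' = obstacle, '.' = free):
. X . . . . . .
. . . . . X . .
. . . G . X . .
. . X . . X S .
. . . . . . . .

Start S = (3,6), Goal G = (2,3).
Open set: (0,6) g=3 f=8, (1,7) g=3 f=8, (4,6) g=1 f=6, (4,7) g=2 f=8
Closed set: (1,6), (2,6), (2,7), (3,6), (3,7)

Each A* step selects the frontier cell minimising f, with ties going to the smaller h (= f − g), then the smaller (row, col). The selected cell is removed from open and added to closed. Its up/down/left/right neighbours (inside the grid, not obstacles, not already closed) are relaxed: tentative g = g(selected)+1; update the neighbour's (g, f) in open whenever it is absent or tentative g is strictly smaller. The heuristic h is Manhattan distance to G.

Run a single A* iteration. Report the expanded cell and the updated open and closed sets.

step 1: expand (4,6) (f=6, h=5) → closed; open now [(0,6) g=3 f=8, (1,7) g=3 f=8, (4,5) g=2 f=6, (4,7) g=2 f=8]

expanded=(4,6); open=[(0,6) g=3 f=8, (1,7) g=3 f=8, (4,5) g=2 f=6, (4,7) g=2 f=8]; closed=[(1,6), (2,6), (2,7), (3,6), (3,7), (4,6)]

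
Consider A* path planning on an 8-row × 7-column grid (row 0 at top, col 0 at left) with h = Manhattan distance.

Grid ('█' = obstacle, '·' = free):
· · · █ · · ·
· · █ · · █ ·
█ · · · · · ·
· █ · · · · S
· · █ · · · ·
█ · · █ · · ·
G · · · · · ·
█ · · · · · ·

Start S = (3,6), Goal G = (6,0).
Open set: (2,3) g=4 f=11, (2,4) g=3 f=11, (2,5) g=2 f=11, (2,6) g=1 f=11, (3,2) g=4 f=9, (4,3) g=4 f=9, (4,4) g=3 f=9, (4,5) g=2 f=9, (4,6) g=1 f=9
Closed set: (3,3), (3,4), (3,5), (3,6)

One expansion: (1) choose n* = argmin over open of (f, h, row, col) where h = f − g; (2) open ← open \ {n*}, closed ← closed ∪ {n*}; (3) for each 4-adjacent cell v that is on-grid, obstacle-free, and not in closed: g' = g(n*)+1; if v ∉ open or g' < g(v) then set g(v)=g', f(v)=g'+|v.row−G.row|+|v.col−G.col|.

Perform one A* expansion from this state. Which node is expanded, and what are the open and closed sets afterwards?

step 1: expand (3,2) (f=9, h=5) → closed; open now [(2,2) g=5 f=11, (2,3) g=4 f=11, (2,4) g=3 f=11, (2,5) g=2 f=11, (2,6) g=1 f=11, (4,3) g=4 f=9, (4,4) g=3 f=9, (4,5) g=2 f=9, (4,6) g=1 f=9]

expanded=(3,2); open=[(2,2) g=5 f=11, (2,3) g=4 f=11, (2,4) g=3 f=11, (2,5) g=2 f=11, (2,6) g=1 f=11, (4,3) g=4 f=9, (4,4) g=3 f=9, (4,5) g=2 f=9, (4,6) g=1 f=9]; closed=[(3,2), (3,3), (3,4), (3,5), (3,6)]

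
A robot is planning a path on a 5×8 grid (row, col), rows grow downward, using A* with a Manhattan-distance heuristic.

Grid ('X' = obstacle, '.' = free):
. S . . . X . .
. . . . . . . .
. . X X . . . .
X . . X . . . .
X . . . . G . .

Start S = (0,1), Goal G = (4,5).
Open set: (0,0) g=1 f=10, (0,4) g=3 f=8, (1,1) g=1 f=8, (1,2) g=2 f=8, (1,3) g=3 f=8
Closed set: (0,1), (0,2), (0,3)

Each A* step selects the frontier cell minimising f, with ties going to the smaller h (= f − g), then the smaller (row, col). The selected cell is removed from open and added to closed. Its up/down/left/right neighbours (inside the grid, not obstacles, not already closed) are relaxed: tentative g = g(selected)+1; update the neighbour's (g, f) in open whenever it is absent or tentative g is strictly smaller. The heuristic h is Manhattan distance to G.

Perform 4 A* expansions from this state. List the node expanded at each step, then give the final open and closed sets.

order=[(0,4) → (1,4) → (1,5) → (2,5)]; open=[(0,0) g=1 f=10, (1,1) g=1 f=8, (1,2) g=2 f=8, (1,3) g=3 f=8, (1,6) g=6 f=10, (2,4) g=5 f=8, (2,6) g=7 f=10, (3,5) g=7 f=8]; closed=[(0,1), (0,2), (0,3), (0,4), (1,4), (1,5), (2,5)]

step 1: expand (0,4) (f=8, h=5) → closed; open now [(0,0) g=1 f=10, (1,1) g=1 f=8, (1,2) g=2 f=8, (1,3) g=3 f=8, (1,4) g=4 f=8]
step 2: expand (1,4) (f=8, h=4) → closed; open now [(0,0) g=1 f=10, (1,1) g=1 f=8, (1,2) g=2 f=8, (1,3) g=3 f=8, (1,5) g=5 f=8, (2,4) g=5 f=8]
step 3: expand (1,5) (f=8, h=3) → closed; open now [(0,0) g=1 f=10, (1,1) g=1 f=8, (1,2) g=2 f=8, (1,3) g=3 f=8, (1,6) g=6 f=10, (2,4) g=5 f=8, (2,5) g=6 f=8]
step 4: expand (2,5) (f=8, h=2) → closed; open now [(0,0) g=1 f=10, (1,1) g=1 f=8, (1,2) g=2 f=8, (1,3) g=3 f=8, (1,6) g=6 f=10, (2,4) g=5 f=8, (2,6) g=7 f=10, (3,5) g=7 f=8]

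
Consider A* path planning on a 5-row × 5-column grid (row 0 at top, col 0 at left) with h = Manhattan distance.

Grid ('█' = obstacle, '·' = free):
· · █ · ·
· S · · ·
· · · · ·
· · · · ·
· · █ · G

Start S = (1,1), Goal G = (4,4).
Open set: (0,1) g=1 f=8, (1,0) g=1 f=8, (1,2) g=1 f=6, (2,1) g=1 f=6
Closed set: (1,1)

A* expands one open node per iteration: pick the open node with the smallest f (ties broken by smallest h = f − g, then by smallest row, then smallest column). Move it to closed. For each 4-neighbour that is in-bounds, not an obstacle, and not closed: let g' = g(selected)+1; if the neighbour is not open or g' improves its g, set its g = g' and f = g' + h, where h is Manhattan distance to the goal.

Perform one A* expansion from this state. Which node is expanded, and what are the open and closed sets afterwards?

step 1: expand (1,2) (f=6, h=5) → closed; open now [(0,1) g=1 f=8, (1,0) g=1 f=8, (1,3) g=2 f=6, (2,1) g=1 f=6, (2,2) g=2 f=6]

expanded=(1,2); open=[(0,1) g=1 f=8, (1,0) g=1 f=8, (1,3) g=2 f=6, (2,1) g=1 f=6, (2,2) g=2 f=6]; closed=[(1,1), (1,2)]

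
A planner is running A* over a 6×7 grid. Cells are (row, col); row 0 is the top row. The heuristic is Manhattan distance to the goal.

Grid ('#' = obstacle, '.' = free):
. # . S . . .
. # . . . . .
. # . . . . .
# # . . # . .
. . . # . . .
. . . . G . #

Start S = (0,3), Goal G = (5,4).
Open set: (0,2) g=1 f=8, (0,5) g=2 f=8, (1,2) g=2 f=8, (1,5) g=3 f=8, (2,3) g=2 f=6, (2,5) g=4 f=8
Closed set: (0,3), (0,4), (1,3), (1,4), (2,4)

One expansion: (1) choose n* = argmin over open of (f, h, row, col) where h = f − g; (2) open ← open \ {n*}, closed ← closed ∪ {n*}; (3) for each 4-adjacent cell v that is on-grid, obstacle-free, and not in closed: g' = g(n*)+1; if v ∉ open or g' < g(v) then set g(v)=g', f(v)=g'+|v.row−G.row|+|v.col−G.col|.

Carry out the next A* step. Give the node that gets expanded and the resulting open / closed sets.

step 1: expand (2,3) (f=6, h=4) → closed; open now [(0,2) g=1 f=8, (0,5) g=2 f=8, (1,2) g=2 f=8, (1,5) g=3 f=8, (2,2) g=3 f=8, (2,5) g=4 f=8, (3,3) g=3 f=6]

expanded=(2,3); open=[(0,2) g=1 f=8, (0,5) g=2 f=8, (1,2) g=2 f=8, (1,5) g=3 f=8, (2,2) g=3 f=8, (2,5) g=4 f=8, (3,3) g=3 f=6]; closed=[(0,3), (0,4), (1,3), (1,4), (2,3), (2,4)]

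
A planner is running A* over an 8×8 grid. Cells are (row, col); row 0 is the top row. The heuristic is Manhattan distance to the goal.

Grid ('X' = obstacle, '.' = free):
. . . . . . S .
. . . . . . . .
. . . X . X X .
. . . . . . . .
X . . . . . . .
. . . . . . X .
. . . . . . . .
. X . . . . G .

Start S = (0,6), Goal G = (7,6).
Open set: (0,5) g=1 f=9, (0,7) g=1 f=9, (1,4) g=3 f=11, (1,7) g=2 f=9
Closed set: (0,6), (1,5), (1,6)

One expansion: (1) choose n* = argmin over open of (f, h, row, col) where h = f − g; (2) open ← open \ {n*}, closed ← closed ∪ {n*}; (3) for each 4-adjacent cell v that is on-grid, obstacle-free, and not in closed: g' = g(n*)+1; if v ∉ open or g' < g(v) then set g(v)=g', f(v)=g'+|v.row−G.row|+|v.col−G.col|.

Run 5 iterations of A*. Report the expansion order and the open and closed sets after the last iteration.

order=[(1,7) → (2,7) → (3,7) → (3,6) → (4,6)]; open=[(0,5) g=1 f=9, (0,7) g=1 f=9, (1,4) g=3 f=11, (3,5) g=6 f=11, (4,5) g=7 f=11, (4,7) g=5 f=9]; closed=[(0,6), (1,5), (1,6), (1,7), (2,7), (3,6), (3,7), (4,6)]

step 1: expand (1,7) (f=9, h=7) → closed; open now [(0,5) g=1 f=9, (0,7) g=1 f=9, (1,4) g=3 f=11, (2,7) g=3 f=9]
step 2: expand (2,7) (f=9, h=6) → closed; open now [(0,5) g=1 f=9, (0,7) g=1 f=9, (1,4) g=3 f=11, (3,7) g=4 f=9]
step 3: expand (3,7) (f=9, h=5) → closed; open now [(0,5) g=1 f=9, (0,7) g=1 f=9, (1,4) g=3 f=11, (3,6) g=5 f=9, (4,7) g=5 f=9]
step 4: expand (3,6) (f=9, h=4) → closed; open now [(0,5) g=1 f=9, (0,7) g=1 f=9, (1,4) g=3 f=11, (3,5) g=6 f=11, (4,6) g=6 f=9, (4,7) g=5 f=9]
step 5: expand (4,6) (f=9, h=3) → closed; open now [(0,5) g=1 f=9, (0,7) g=1 f=9, (1,4) g=3 f=11, (3,5) g=6 f=11, (4,5) g=7 f=11, (4,7) g=5 f=9]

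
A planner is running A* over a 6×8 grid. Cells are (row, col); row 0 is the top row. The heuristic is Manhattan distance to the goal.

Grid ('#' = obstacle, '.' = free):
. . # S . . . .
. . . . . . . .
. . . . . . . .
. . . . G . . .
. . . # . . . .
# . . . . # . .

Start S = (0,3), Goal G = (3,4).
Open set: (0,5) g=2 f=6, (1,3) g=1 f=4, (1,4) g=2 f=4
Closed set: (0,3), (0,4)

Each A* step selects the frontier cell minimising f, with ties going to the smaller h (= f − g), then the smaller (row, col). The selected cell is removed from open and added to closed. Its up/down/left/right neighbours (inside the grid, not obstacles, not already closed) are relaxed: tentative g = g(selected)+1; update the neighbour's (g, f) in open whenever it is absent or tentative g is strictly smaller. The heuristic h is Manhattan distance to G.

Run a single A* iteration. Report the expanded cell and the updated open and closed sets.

step 1: expand (1,4) (f=4, h=2) → closed; open now [(0,5) g=2 f=6, (1,3) g=1 f=4, (1,5) g=3 f=6, (2,4) g=3 f=4]

expanded=(1,4); open=[(0,5) g=2 f=6, (1,3) g=1 f=4, (1,5) g=3 f=6, (2,4) g=3 f=4]; closed=[(0,3), (0,4), (1,4)]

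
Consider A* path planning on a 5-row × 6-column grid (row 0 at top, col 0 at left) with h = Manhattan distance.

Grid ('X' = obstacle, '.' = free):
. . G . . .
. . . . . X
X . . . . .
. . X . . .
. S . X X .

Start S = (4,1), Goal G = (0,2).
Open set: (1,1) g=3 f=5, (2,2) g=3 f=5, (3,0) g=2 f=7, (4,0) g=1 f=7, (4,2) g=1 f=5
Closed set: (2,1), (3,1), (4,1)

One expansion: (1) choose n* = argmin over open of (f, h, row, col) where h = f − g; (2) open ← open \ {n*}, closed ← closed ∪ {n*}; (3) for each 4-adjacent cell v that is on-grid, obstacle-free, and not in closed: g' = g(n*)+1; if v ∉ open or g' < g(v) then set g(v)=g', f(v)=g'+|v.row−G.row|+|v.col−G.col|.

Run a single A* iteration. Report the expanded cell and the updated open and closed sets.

expanded=(1,1); open=[(0,1) g=4 f=5, (1,0) g=4 f=7, (1,2) g=4 f=5, (2,2) g=3 f=5, (3,0) g=2 f=7, (4,0) g=1 f=7, (4,2) g=1 f=5]; closed=[(1,1), (2,1), (3,1), (4,1)]

step 1: expand (1,1) (f=5, h=2) → closed; open now [(0,1) g=4 f=5, (1,0) g=4 f=7, (1,2) g=4 f=5, (2,2) g=3 f=5, (3,0) g=2 f=7, (4,0) g=1 f=7, (4,2) g=1 f=5]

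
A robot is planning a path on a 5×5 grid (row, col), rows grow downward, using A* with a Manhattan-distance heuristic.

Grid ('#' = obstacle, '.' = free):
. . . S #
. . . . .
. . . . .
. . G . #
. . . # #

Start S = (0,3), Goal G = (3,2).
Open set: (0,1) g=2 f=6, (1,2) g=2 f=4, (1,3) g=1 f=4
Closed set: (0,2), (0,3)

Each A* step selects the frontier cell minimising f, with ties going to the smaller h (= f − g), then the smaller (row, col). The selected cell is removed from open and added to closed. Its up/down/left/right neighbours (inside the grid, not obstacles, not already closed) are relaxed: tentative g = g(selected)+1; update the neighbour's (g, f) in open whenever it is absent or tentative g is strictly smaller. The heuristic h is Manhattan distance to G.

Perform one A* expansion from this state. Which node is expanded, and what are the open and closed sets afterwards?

expanded=(1,2); open=[(0,1) g=2 f=6, (1,1) g=3 f=6, (1,3) g=1 f=4, (2,2) g=3 f=4]; closed=[(0,2), (0,3), (1,2)]

step 1: expand (1,2) (f=4, h=2) → closed; open now [(0,1) g=2 f=6, (1,1) g=3 f=6, (1,3) g=1 f=4, (2,2) g=3 f=4]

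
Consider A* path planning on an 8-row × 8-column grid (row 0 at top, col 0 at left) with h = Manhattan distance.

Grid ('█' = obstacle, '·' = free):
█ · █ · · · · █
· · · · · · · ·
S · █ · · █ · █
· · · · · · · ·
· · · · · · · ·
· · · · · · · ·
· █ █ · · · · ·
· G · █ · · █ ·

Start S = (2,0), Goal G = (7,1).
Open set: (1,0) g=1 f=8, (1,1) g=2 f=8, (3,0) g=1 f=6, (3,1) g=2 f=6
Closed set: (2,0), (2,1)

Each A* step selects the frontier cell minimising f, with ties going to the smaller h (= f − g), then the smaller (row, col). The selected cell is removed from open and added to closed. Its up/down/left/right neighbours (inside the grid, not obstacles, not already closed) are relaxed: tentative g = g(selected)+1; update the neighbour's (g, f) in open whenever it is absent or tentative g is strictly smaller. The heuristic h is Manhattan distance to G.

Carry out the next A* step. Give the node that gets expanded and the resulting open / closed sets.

step 1: expand (3,1) (f=6, h=4) → closed; open now [(1,0) g=1 f=8, (1,1) g=2 f=8, (3,0) g=1 f=6, (3,2) g=3 f=8, (4,1) g=3 f=6]

expanded=(3,1); open=[(1,0) g=1 f=8, (1,1) g=2 f=8, (3,0) g=1 f=6, (3,2) g=3 f=8, (4,1) g=3 f=6]; closed=[(2,0), (2,1), (3,1)]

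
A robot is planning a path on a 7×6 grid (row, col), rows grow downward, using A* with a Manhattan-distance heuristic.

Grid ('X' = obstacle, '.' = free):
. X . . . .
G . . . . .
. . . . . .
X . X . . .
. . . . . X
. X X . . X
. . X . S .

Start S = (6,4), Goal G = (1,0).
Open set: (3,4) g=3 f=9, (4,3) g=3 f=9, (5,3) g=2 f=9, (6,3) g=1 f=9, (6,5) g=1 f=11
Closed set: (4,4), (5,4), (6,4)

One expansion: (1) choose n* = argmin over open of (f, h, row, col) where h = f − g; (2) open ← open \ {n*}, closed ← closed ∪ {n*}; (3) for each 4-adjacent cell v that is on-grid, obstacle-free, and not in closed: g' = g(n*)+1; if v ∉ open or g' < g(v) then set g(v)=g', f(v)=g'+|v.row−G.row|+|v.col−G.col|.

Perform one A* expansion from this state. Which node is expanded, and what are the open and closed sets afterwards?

expanded=(3,4); open=[(2,4) g=4 f=9, (3,3) g=4 f=9, (3,5) g=4 f=11, (4,3) g=3 f=9, (5,3) g=2 f=9, (6,3) g=1 f=9, (6,5) g=1 f=11]; closed=[(3,4), (4,4), (5,4), (6,4)]

step 1: expand (3,4) (f=9, h=6) → closed; open now [(2,4) g=4 f=9, (3,3) g=4 f=9, (3,5) g=4 f=11, (4,3) g=3 f=9, (5,3) g=2 f=9, (6,3) g=1 f=9, (6,5) g=1 f=11]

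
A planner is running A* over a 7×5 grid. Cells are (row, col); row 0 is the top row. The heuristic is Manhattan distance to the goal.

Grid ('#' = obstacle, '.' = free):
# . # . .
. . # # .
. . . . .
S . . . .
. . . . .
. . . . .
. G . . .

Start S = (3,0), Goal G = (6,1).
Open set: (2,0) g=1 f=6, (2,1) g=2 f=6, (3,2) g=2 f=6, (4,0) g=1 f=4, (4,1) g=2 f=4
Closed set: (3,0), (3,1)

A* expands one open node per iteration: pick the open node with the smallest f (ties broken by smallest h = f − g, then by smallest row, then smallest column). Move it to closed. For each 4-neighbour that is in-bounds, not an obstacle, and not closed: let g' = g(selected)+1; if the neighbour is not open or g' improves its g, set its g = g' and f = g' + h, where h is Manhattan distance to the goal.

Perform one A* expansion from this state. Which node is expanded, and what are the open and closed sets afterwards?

step 1: expand (4,1) (f=4, h=2) → closed; open now [(2,0) g=1 f=6, (2,1) g=2 f=6, (3,2) g=2 f=6, (4,0) g=1 f=4, (4,2) g=3 f=6, (5,1) g=3 f=4]

expanded=(4,1); open=[(2,0) g=1 f=6, (2,1) g=2 f=6, (3,2) g=2 f=6, (4,0) g=1 f=4, (4,2) g=3 f=6, (5,1) g=3 f=4]; closed=[(3,0), (3,1), (4,1)]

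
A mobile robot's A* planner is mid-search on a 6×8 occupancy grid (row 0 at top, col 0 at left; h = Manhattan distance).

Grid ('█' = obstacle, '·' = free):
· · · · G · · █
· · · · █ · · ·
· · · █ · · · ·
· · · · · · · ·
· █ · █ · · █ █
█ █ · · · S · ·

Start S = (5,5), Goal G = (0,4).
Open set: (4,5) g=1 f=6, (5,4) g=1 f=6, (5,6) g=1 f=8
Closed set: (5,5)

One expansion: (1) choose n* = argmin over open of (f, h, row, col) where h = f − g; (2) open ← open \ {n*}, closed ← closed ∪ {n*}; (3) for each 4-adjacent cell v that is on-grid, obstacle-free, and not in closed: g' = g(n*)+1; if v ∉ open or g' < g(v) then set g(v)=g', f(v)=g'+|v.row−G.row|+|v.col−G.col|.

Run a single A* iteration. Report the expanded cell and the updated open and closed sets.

expanded=(4,5); open=[(3,5) g=2 f=6, (4,4) g=2 f=6, (5,4) g=1 f=6, (5,6) g=1 f=8]; closed=[(4,5), (5,5)]

step 1: expand (4,5) (f=6, h=5) → closed; open now [(3,5) g=2 f=6, (4,4) g=2 f=6, (5,4) g=1 f=6, (5,6) g=1 f=8]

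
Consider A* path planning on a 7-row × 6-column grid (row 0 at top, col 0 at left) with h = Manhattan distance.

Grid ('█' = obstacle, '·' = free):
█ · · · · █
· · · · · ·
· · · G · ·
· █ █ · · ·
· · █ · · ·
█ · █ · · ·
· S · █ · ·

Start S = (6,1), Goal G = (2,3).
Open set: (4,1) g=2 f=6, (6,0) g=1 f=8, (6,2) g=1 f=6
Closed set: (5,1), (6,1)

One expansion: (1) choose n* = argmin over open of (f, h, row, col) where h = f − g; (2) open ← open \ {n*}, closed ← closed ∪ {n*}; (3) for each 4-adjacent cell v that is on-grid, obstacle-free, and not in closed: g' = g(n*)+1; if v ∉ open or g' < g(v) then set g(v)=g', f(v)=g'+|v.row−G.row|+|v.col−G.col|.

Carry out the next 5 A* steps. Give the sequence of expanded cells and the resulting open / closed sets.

order=[(4,1) → (6,2) → (4,0) → (3,0) → (2,0)]; open=[(1,0) g=6 f=10, (2,1) g=6 f=8, (6,0) g=1 f=8]; closed=[(2,0), (3,0), (4,0), (4,1), (5,1), (6,1), (6,2)]

step 1: expand (4,1) (f=6, h=4) → closed; open now [(4,0) g=3 f=8, (6,0) g=1 f=8, (6,2) g=1 f=6]
step 2: expand (6,2) (f=6, h=5) → closed; open now [(4,0) g=3 f=8, (6,0) g=1 f=8]
step 3: expand (4,0) (f=8, h=5) → closed; open now [(3,0) g=4 f=8, (6,0) g=1 f=8]
step 4: expand (3,0) (f=8, h=4) → closed; open now [(2,0) g=5 f=8, (6,0) g=1 f=8]
step 5: expand (2,0) (f=8, h=3) → closed; open now [(1,0) g=6 f=10, (2,1) g=6 f=8, (6,0) g=1 f=8]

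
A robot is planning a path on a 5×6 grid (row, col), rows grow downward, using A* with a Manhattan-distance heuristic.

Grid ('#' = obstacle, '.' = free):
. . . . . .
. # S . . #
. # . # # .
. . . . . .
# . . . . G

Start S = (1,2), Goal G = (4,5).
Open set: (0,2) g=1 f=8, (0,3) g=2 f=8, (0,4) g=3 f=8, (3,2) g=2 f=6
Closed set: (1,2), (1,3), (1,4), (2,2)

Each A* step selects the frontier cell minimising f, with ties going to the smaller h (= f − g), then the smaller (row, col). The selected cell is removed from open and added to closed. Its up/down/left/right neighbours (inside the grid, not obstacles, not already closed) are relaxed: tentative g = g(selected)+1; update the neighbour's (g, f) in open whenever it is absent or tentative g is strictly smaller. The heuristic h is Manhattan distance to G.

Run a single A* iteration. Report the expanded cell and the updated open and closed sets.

step 1: expand (3,2) (f=6, h=4) → closed; open now [(0,2) g=1 f=8, (0,3) g=2 f=8, (0,4) g=3 f=8, (3,1) g=3 f=8, (3,3) g=3 f=6, (4,2) g=3 f=6]

expanded=(3,2); open=[(0,2) g=1 f=8, (0,3) g=2 f=8, (0,4) g=3 f=8, (3,1) g=3 f=8, (3,3) g=3 f=6, (4,2) g=3 f=6]; closed=[(1,2), (1,3), (1,4), (2,2), (3,2)]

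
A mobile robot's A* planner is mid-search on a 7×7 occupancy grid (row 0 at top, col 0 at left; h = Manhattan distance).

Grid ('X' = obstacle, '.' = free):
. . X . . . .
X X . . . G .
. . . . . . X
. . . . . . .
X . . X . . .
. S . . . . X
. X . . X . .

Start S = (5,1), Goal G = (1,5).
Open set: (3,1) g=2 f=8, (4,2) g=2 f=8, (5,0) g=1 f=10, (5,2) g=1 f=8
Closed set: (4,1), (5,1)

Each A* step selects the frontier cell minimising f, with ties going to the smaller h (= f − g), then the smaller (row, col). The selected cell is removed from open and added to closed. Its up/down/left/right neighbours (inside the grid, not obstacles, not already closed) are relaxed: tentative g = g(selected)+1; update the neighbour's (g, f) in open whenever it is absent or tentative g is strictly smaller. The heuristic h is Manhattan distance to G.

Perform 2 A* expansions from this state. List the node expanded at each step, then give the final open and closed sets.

order=[(3,1) → (2,1)]; open=[(2,0) g=4 f=10, (2,2) g=4 f=8, (3,0) g=3 f=10, (3,2) g=3 f=8, (4,2) g=2 f=8, (5,0) g=1 f=10, (5,2) g=1 f=8]; closed=[(2,1), (3,1), (4,1), (5,1)]

step 1: expand (3,1) (f=8, h=6) → closed; open now [(2,1) g=3 f=8, (3,0) g=3 f=10, (3,2) g=3 f=8, (4,2) g=2 f=8, (5,0) g=1 f=10, (5,2) g=1 f=8]
step 2: expand (2,1) (f=8, h=5) → closed; open now [(2,0) g=4 f=10, (2,2) g=4 f=8, (3,0) g=3 f=10, (3,2) g=3 f=8, (4,2) g=2 f=8, (5,0) g=1 f=10, (5,2) g=1 f=8]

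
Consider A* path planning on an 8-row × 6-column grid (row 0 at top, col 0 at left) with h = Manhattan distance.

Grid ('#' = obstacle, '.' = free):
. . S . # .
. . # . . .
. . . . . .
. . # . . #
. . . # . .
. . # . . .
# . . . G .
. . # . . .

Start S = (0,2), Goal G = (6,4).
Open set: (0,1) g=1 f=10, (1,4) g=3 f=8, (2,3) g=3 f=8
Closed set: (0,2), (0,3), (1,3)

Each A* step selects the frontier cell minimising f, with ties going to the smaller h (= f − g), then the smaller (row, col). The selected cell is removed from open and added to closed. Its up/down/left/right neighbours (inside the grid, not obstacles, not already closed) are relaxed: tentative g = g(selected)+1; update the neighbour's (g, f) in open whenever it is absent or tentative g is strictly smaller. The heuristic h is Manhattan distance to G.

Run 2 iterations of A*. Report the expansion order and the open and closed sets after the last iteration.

step 1: expand (1,4) (f=8, h=5) → closed; open now [(0,1) g=1 f=10, (1,5) g=4 f=10, (2,3) g=3 f=8, (2,4) g=4 f=8]
step 2: expand (2,4) (f=8, h=4) → closed; open now [(0,1) g=1 f=10, (1,5) g=4 f=10, (2,3) g=3 f=8, (2,5) g=5 f=10, (3,4) g=5 f=8]

order=[(1,4) → (2,4)]; open=[(0,1) g=1 f=10, (1,5) g=4 f=10, (2,3) g=3 f=8, (2,5) g=5 f=10, (3,4) g=5 f=8]; closed=[(0,2), (0,3), (1,3), (1,4), (2,4)]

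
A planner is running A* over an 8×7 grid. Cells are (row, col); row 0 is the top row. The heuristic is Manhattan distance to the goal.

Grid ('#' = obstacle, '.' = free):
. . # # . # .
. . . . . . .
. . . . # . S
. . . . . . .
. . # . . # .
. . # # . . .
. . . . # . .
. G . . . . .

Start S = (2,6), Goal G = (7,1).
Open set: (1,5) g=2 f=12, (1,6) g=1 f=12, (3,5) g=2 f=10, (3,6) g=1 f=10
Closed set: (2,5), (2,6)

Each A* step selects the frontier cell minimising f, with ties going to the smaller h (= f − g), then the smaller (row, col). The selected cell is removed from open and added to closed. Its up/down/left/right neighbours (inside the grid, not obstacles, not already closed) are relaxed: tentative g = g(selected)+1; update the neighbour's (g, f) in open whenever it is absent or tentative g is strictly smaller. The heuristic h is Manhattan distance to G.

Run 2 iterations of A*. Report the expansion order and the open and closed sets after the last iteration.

step 1: expand (3,5) (f=10, h=8) → closed; open now [(1,5) g=2 f=12, (1,6) g=1 f=12, (3,4) g=3 f=10, (3,6) g=1 f=10]
step 2: expand (3,4) (f=10, h=7) → closed; open now [(1,5) g=2 f=12, (1,6) g=1 f=12, (3,3) g=4 f=10, (3,6) g=1 f=10, (4,4) g=4 f=10]

order=[(3,5) → (3,4)]; open=[(1,5) g=2 f=12, (1,6) g=1 f=12, (3,3) g=4 f=10, (3,6) g=1 f=10, (4,4) g=4 f=10]; closed=[(2,5), (2,6), (3,4), (3,5)]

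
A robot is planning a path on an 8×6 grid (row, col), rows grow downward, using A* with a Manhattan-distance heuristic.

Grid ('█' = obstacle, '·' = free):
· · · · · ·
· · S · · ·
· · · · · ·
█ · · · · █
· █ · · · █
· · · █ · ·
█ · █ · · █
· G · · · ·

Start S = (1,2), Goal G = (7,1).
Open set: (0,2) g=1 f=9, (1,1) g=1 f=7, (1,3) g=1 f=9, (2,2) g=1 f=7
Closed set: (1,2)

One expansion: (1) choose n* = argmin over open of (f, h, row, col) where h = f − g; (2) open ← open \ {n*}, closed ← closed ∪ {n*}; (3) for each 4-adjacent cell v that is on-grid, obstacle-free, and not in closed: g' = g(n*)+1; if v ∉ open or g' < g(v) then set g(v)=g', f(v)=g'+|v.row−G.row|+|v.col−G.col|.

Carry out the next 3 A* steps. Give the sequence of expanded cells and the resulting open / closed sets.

order=[(1,1) → (2,1) → (3,1)]; open=[(0,1) g=2 f=9, (0,2) g=1 f=9, (1,0) g=2 f=9, (1,3) g=1 f=9, (2,0) g=3 f=9, (2,2) g=1 f=7, (3,2) g=4 f=9]; closed=[(1,1), (1,2), (2,1), (3,1)]

step 1: expand (1,1) (f=7, h=6) → closed; open now [(0,1) g=2 f=9, (0,2) g=1 f=9, (1,0) g=2 f=9, (1,3) g=1 f=9, (2,1) g=2 f=7, (2,2) g=1 f=7]
step 2: expand (2,1) (f=7, h=5) → closed; open now [(0,1) g=2 f=9, (0,2) g=1 f=9, (1,0) g=2 f=9, (1,3) g=1 f=9, (2,0) g=3 f=9, (2,2) g=1 f=7, (3,1) g=3 f=7]
step 3: expand (3,1) (f=7, h=4) → closed; open now [(0,1) g=2 f=9, (0,2) g=1 f=9, (1,0) g=2 f=9, (1,3) g=1 f=9, (2,0) g=3 f=9, (2,2) g=1 f=7, (3,2) g=4 f=9]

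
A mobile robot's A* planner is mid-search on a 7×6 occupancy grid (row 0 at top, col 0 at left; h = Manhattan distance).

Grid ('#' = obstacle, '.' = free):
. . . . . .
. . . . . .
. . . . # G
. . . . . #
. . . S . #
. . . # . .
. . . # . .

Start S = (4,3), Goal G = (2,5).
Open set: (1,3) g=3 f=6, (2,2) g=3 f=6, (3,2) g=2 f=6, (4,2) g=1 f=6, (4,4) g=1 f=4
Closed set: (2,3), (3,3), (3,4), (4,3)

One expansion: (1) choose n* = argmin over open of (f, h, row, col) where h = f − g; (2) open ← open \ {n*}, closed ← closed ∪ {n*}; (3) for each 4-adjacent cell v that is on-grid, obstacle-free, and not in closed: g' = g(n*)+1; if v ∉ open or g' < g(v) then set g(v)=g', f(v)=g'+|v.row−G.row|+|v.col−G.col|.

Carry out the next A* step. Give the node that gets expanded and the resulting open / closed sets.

step 1: expand (4,4) (f=4, h=3) → closed; open now [(1,3) g=3 f=6, (2,2) g=3 f=6, (3,2) g=2 f=6, (4,2) g=1 f=6, (5,4) g=2 f=6]

expanded=(4,4); open=[(1,3) g=3 f=6, (2,2) g=3 f=6, (3,2) g=2 f=6, (4,2) g=1 f=6, (5,4) g=2 f=6]; closed=[(2,3), (3,3), (3,4), (4,3), (4,4)]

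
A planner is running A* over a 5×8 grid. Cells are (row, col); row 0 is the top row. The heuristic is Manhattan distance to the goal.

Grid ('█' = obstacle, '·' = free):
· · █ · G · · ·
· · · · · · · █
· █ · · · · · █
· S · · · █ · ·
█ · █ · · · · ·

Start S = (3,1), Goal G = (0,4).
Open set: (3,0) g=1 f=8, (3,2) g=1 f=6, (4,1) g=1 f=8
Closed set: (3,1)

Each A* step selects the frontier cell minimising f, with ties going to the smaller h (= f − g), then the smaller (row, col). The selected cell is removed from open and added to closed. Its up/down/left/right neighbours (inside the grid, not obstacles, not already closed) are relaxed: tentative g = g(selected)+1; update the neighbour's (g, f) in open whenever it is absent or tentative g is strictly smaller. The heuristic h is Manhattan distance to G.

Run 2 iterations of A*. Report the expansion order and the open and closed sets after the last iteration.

order=[(3,2) → (2,2)]; open=[(1,2) g=3 f=6, (2,3) g=3 f=6, (3,0) g=1 f=8, (3,3) g=2 f=6, (4,1) g=1 f=8]; closed=[(2,2), (3,1), (3,2)]

step 1: expand (3,2) (f=6, h=5) → closed; open now [(2,2) g=2 f=6, (3,0) g=1 f=8, (3,3) g=2 f=6, (4,1) g=1 f=8]
step 2: expand (2,2) (f=6, h=4) → closed; open now [(1,2) g=3 f=6, (2,3) g=3 f=6, (3,0) g=1 f=8, (3,3) g=2 f=6, (4,1) g=1 f=8]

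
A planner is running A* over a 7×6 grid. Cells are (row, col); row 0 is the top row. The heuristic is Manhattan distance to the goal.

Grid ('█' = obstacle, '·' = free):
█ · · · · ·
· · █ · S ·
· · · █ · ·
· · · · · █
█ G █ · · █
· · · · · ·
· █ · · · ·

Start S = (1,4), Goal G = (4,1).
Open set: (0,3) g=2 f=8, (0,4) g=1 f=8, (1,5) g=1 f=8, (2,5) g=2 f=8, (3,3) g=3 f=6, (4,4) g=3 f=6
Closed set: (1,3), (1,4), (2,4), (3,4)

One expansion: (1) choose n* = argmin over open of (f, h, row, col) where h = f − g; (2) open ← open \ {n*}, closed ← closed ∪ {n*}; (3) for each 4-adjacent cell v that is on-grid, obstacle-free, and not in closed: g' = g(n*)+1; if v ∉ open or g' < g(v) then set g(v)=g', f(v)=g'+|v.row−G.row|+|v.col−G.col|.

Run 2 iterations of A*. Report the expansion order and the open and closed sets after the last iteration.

order=[(3,3) → (3,2)]; open=[(0,3) g=2 f=8, (0,4) g=1 f=8, (1,5) g=1 f=8, (2,2) g=5 f=8, (2,5) g=2 f=8, (3,1) g=5 f=6, (4,3) g=4 f=6, (4,4) g=3 f=6]; closed=[(1,3), (1,4), (2,4), (3,2), (3,3), (3,4)]

step 1: expand (3,3) (f=6, h=3) → closed; open now [(0,3) g=2 f=8, (0,4) g=1 f=8, (1,5) g=1 f=8, (2,5) g=2 f=8, (3,2) g=4 f=6, (4,3) g=4 f=6, (4,4) g=3 f=6]
step 2: expand (3,2) (f=6, h=2) → closed; open now [(0,3) g=2 f=8, (0,4) g=1 f=8, (1,5) g=1 f=8, (2,2) g=5 f=8, (2,5) g=2 f=8, (3,1) g=5 f=6, (4,3) g=4 f=6, (4,4) g=3 f=6]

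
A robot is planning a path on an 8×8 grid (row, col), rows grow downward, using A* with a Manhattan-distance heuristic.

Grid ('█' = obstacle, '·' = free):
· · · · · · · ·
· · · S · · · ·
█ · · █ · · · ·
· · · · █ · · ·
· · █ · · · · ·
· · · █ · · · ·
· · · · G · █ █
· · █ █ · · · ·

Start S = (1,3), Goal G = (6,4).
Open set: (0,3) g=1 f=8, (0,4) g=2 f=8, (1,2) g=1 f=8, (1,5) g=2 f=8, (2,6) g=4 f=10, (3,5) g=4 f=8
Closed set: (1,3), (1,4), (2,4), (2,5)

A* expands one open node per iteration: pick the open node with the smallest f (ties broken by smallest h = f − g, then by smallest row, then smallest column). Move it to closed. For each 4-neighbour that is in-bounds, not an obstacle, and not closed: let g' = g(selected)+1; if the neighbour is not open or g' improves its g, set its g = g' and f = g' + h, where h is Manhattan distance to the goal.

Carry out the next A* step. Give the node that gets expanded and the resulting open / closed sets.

step 1: expand (3,5) (f=8, h=4) → closed; open now [(0,3) g=1 f=8, (0,4) g=2 f=8, (1,2) g=1 f=8, (1,5) g=2 f=8, (2,6) g=4 f=10, (3,6) g=5 f=10, (4,5) g=5 f=8]

expanded=(3,5); open=[(0,3) g=1 f=8, (0,4) g=2 f=8, (1,2) g=1 f=8, (1,5) g=2 f=8, (2,6) g=4 f=10, (3,6) g=5 f=10, (4,5) g=5 f=8]; closed=[(1,3), (1,4), (2,4), (2,5), (3,5)]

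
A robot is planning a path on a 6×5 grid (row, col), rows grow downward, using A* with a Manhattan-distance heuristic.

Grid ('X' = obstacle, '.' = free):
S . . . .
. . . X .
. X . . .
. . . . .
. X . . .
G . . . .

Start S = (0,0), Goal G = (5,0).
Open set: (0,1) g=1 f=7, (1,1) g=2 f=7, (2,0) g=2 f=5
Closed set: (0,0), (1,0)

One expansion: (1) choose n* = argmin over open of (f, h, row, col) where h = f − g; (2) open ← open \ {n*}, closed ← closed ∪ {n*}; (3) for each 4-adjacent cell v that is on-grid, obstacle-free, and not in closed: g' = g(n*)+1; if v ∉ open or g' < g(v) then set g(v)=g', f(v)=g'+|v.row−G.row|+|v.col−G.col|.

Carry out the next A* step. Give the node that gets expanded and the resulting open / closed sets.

expanded=(2,0); open=[(0,1) g=1 f=7, (1,1) g=2 f=7, (3,0) g=3 f=5]; closed=[(0,0), (1,0), (2,0)]

step 1: expand (2,0) (f=5, h=3) → closed; open now [(0,1) g=1 f=7, (1,1) g=2 f=7, (3,0) g=3 f=5]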